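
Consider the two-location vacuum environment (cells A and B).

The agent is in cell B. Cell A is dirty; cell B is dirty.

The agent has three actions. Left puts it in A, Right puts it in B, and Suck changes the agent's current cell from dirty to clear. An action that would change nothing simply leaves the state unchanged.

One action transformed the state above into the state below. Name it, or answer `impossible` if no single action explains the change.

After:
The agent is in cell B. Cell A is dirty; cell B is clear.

Suck

try  Left: in A — A dirty, B dirty
try Right: in B — A dirty, B dirty
try  Suck: in B — A dirty, B clear  ← match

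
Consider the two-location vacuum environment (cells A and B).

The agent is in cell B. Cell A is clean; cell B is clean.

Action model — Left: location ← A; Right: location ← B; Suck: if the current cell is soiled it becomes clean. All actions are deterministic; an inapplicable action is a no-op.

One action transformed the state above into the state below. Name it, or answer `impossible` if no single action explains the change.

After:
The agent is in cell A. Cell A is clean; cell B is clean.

try  Left: (A; A:clean, B:clean)  ← match
try Right: (B; A:clean, B:clean)
try  Suck: (B; A:clean, B:clean)

Left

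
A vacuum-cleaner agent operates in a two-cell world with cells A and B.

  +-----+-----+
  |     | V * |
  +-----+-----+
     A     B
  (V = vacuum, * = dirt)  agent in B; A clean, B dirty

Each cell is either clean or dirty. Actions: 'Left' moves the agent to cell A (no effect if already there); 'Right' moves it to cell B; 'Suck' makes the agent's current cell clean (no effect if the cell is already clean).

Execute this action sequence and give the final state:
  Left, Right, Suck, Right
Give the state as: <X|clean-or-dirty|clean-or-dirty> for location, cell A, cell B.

<B|clean|clean>

step 1/4 (Left): <A|clean|dirty>
step 2/4 (Right): <B|clean|dirty>
step 3/4 (Suck): <B|clean|clean>
step 4/4 (Right): <B|clean|clean>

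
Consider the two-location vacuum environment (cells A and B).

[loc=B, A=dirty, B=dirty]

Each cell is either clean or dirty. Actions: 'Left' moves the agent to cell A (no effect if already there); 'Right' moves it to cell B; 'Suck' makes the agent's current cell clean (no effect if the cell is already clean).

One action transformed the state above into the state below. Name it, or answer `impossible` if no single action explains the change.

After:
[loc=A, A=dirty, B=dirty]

Left

try  Left: (A; A:dirty, B:dirty)  ← match
try Right: (B; A:dirty, B:dirty)
try  Suck: (B; A:dirty, B:clean)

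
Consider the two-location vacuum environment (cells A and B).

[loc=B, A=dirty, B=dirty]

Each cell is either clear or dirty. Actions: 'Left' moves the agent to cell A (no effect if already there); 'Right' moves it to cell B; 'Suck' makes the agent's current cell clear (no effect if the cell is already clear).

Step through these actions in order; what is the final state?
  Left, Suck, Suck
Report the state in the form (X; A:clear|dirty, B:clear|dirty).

(A; A:clear, B:dirty)

Left (#1): (A; A:dirty, B:dirty)
Suck (#2): (A; A:clear, B:dirty)
Suck (#3): (A; A:clear, B:dirty)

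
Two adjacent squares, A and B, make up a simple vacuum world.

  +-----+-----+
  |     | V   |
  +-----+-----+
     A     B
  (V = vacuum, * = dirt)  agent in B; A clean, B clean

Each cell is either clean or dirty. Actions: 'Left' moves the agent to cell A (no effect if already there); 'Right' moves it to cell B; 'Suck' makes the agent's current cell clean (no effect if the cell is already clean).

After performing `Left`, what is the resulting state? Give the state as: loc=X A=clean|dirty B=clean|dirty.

loc=A A=clean B=clean

start: loc=B A=clean B=clean
1. Left → loc=A A=clean B=clean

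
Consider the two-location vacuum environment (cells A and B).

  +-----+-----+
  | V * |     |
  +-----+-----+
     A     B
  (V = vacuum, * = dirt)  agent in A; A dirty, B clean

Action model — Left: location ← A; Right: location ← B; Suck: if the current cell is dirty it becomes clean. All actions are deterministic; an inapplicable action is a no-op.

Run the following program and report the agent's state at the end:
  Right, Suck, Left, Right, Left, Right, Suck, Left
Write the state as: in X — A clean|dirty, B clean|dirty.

Right (#1): in B — A dirty, B clean
Suck (#2): in B — A dirty, B clean
Left (#3): in A — A dirty, B clean
Right (#4): in B — A dirty, B clean
Left (#5): in A — A dirty, B clean
Right (#6): in B — A dirty, B clean
Suck (#7): in B — A dirty, B clean
Left (#8): in A — A dirty, B clean

in A — A dirty, B clean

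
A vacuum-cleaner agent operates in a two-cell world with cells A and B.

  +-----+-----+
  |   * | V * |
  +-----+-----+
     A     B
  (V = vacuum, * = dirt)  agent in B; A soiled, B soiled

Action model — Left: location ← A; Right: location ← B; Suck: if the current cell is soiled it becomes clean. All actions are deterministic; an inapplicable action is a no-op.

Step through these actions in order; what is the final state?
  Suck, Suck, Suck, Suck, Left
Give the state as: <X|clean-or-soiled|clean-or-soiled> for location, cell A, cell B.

1) do Suck; now <B|soiled|clean>
2) do Suck; now <B|soiled|clean>
3) do Suck; now <B|soiled|clean>
4) do Suck; now <B|soiled|clean>
5) do Left; now <A|soiled|clean>

<A|soiled|clean>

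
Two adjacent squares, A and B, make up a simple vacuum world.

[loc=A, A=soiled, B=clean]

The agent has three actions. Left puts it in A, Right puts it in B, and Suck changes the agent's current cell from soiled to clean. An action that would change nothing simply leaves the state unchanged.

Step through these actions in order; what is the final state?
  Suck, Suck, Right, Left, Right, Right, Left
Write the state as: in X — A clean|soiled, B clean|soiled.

in A — A clean, B clean

Suck (#1): in A — A clean, B clean
Suck (#2): in A — A clean, B clean
Right (#3): in B — A clean, B clean
Left (#4): in A — A clean, B clean
Right (#5): in B — A clean, B clean
Right (#6): in B — A clean, B clean
Left (#7): in A — A clean, B clean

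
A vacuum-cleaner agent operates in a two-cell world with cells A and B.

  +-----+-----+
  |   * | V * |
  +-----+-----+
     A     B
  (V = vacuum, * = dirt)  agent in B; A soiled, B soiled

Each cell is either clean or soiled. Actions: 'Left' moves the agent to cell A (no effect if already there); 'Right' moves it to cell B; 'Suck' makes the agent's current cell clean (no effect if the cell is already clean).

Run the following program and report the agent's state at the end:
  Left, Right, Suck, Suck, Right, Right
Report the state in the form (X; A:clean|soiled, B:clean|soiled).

1. Left → (A; A:soiled, B:soiled)
2. Right → (B; A:soiled, B:soiled)
3. Suck → (B; A:soiled, B:clean)
4. Suck → (B; A:soiled, B:clean)
5. Right → (B; A:soiled, B:clean)
6. Right → (B; A:soiled, B:clean)

(B; A:soiled, B:clean)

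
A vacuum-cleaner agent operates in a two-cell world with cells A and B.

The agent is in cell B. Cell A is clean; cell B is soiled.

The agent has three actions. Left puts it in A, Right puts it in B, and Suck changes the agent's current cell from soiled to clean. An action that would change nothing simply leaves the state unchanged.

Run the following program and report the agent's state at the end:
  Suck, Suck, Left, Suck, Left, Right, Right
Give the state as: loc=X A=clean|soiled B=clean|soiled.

loc=B A=clean B=clean

t=1 Suck ⇒ loc=B A=clean B=clean
t=2 Suck ⇒ loc=B A=clean B=clean
t=3 Left ⇒ loc=A A=clean B=clean
t=4 Suck ⇒ loc=A A=clean B=clean
t=5 Left ⇒ loc=A A=clean B=clean
t=6 Right ⇒ loc=B A=clean B=clean
t=7 Right ⇒ loc=B A=clean B=clean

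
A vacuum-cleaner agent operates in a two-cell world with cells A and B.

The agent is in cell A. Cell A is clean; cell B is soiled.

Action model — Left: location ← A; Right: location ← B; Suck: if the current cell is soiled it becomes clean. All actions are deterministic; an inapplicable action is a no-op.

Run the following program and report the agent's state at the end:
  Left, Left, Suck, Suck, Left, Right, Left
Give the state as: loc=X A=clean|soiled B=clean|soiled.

1) do Left; now loc=A A=clean B=soiled
2) do Left; now loc=A A=clean B=soiled
3) do Suck; now loc=A A=clean B=soiled
4) do Suck; now loc=A A=clean B=soiled
5) do Left; now loc=A A=clean B=soiled
6) do Right; now loc=B A=clean B=soiled
7) do Left; now loc=A A=clean B=soiled

loc=A A=clean B=soiled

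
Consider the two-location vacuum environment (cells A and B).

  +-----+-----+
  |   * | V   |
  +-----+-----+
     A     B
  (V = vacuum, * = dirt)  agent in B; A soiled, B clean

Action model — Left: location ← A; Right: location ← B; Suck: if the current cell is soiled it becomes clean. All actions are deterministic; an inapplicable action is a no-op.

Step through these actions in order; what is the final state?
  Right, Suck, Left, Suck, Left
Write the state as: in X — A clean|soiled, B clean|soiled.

in A — A clean, B clean

1) do Right; now in B — A soiled, B clean
2) do Suck; now in B — A soiled, B clean
3) do Left; now in A — A soiled, B clean
4) do Suck; now in A — A clean, B clean
5) do Left; now in A — A clean, B clean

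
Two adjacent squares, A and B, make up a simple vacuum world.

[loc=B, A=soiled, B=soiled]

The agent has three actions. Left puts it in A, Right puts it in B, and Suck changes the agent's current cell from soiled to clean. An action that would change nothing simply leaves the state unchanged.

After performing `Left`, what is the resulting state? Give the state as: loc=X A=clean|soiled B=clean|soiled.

loc=A A=soiled B=soiled

start: loc=B A=soiled B=soiled
step 1/1 (Left): loc=A A=soiled B=soiled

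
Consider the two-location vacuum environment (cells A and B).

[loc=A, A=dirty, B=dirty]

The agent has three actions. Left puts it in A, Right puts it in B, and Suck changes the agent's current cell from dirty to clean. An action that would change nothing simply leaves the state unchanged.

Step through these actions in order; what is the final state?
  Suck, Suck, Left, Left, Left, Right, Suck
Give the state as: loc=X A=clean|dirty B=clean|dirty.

1. Suck → loc=A A=clean B=dirty
2. Suck → loc=A A=clean B=dirty
3. Left → loc=A A=clean B=dirty
4. Left → loc=A A=clean B=dirty
5. Left → loc=A A=clean B=dirty
6. Right → loc=B A=clean B=dirty
7. Suck → loc=B A=clean B=clean

loc=B A=clean B=clean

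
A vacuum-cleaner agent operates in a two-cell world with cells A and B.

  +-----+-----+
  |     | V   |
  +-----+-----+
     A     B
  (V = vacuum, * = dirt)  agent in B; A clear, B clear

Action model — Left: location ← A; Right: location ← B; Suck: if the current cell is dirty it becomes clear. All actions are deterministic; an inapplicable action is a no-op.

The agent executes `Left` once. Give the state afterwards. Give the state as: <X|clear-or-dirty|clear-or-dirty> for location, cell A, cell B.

<A|clear|clear>

start: <B|clear|clear>
t=1 Left ⇒ <A|clear|clear>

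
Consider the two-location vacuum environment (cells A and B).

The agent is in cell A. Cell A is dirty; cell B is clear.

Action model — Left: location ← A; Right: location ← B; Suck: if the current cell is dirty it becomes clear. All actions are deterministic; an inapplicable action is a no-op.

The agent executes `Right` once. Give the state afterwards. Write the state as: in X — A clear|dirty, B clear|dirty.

in B — A dirty, B clear

start: in A — A dirty, B clear
Right (#1): in B — A dirty, B clear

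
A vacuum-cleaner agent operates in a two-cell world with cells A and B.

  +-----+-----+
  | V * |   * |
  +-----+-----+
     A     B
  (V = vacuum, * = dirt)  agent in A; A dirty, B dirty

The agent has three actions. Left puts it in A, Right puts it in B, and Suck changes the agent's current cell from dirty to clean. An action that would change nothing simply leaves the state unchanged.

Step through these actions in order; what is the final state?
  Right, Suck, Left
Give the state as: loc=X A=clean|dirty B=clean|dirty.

1. Right → loc=B A=dirty B=dirty
2. Suck → loc=B A=dirty B=clean
3. Left → loc=A A=dirty B=clean

loc=A A=dirty B=clean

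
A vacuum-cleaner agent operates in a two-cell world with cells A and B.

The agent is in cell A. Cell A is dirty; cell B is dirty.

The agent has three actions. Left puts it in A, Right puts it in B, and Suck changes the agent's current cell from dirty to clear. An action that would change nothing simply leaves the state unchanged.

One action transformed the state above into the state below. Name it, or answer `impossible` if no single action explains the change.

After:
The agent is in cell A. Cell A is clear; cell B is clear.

try  Left: loc=A A=dirty B=dirty
try Right: loc=B A=dirty B=dirty
try  Suck: loc=A A=clear B=dirty
no single action produces the after-state

impossible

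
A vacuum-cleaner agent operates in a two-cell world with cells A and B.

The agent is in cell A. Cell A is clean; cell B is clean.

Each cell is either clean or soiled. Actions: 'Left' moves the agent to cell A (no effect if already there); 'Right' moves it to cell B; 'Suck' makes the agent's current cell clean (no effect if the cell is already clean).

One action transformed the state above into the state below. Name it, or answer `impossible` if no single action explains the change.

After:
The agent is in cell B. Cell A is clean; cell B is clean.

Right

try  Left: (A; A:clean, B:clean)
try Right: (B; A:clean, B:clean)  ← match
try  Suck: (A; A:clean, B:clean)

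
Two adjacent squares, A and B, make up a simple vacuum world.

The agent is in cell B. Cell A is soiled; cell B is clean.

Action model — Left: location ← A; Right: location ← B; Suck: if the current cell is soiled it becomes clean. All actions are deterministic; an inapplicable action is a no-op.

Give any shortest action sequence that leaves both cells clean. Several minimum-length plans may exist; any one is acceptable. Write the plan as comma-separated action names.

Left, Suck

t=1 Left ⇒ <A|soiled|clean>
t=2 Suck ⇒ <A|clean|clean>
min 2: go A then Suck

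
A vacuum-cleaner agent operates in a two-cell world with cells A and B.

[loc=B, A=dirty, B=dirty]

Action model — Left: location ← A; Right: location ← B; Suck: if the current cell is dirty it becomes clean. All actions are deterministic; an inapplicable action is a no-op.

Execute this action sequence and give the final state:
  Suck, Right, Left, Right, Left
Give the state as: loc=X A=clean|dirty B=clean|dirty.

loc=A A=dirty B=clean

t=1 Suck ⇒ loc=B A=dirty B=clean
t=2 Right ⇒ loc=B A=dirty B=clean
t=3 Left ⇒ loc=A A=dirty B=clean
t=4 Right ⇒ loc=B A=dirty B=clean
t=5 Left ⇒ loc=A A=dirty B=clean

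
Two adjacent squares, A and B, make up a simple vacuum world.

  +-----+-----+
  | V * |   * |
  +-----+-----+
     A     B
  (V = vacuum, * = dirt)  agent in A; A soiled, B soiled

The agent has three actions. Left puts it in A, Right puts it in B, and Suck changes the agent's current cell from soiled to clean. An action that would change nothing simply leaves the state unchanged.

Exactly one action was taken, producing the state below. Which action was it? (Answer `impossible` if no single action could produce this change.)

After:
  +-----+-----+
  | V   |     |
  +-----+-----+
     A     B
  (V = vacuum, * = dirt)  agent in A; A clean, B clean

impossible

try  Left: (A; A:soiled, B:soiled)
try Right: (B; A:soiled, B:soiled)
try  Suck: (A; A:clean, B:soiled)
no single action produces the after-state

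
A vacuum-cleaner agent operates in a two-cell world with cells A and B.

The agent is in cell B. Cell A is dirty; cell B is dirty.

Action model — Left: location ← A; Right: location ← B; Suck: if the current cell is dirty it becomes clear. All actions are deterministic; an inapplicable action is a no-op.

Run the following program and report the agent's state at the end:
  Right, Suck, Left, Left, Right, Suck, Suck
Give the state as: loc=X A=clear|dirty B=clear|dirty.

loc=B A=dirty B=clear

Right (#1): loc=B A=dirty B=dirty
Suck (#2): loc=B A=dirty B=clear
Left (#3): loc=A A=dirty B=clear
Left (#4): loc=A A=dirty B=clear
Right (#5): loc=B A=dirty B=clear
Suck (#6): loc=B A=dirty B=clear
Suck (#7): loc=B A=dirty B=clear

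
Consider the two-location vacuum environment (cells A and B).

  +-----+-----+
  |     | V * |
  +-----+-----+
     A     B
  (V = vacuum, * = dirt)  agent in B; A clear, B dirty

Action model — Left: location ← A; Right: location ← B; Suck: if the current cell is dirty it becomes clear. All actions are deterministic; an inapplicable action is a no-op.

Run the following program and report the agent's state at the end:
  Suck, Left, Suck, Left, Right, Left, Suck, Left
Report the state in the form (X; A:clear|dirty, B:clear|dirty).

(A; A:clear, B:clear)

step 1/8 (Suck): (B; A:clear, B:clear)
step 2/8 (Left): (A; A:clear, B:clear)
step 3/8 (Suck): (A; A:clear, B:clear)
step 4/8 (Left): (A; A:clear, B:clear)
step 5/8 (Right): (B; A:clear, B:clear)
step 6/8 (Left): (A; A:clear, B:clear)
step 7/8 (Suck): (A; A:clear, B:clear)
step 8/8 (Left): (A; A:clear, B:clear)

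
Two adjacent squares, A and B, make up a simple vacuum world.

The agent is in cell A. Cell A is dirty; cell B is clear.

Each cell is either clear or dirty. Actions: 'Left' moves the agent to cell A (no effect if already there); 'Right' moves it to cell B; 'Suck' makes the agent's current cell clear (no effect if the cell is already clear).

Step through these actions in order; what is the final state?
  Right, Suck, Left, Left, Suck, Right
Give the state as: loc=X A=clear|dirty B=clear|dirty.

loc=B A=clear B=clear

[1] after Right: loc=B A=dirty B=clear
[2] after Suck: loc=B A=dirty B=clear
[3] after Left: loc=A A=dirty B=clear
[4] after Left: loc=A A=dirty B=clear
[5] after Suck: loc=A A=clear B=clear
[6] after Right: loc=B A=clear B=clear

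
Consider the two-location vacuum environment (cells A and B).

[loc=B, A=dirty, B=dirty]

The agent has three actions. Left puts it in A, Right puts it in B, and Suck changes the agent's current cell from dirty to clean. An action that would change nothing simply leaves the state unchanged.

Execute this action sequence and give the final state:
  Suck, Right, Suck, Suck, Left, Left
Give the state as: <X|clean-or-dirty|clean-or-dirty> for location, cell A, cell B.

<A|dirty|clean>

Suck (#1): <B|dirty|clean>
Right (#2): <B|dirty|clean>
Suck (#3): <B|dirty|clean>
Suck (#4): <B|dirty|clean>
Left (#5): <A|dirty|clean>
Left (#6): <A|dirty|clean>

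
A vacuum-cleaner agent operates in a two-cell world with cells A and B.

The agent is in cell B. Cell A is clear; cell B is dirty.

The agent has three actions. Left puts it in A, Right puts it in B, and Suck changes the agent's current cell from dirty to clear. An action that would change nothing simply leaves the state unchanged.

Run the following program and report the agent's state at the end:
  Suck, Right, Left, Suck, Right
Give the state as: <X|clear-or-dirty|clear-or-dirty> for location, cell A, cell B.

<B|clear|clear>

step 1/5 (Suck): <B|clear|clear>
step 2/5 (Right): <B|clear|clear>
step 3/5 (Left): <A|clear|clear>
step 4/5 (Suck): <A|clear|clear>
step 5/5 (Right): <B|clear|clear>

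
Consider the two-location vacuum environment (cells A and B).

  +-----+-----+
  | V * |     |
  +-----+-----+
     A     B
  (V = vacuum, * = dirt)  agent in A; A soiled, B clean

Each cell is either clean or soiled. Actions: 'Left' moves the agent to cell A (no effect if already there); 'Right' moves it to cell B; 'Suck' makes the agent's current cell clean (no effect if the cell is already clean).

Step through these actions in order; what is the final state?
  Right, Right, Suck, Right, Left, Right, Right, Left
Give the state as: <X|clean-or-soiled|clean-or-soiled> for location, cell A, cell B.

[1] after Right: <B|soiled|clean>
[2] after Right: <B|soiled|clean>
[3] after Suck: <B|soiled|clean>
[4] after Right: <B|soiled|clean>
[5] after Left: <A|soiled|clean>
[6] after Right: <B|soiled|clean>
[7] after Right: <B|soiled|clean>
[8] after Left: <A|soiled|clean>

<A|soiled|clean>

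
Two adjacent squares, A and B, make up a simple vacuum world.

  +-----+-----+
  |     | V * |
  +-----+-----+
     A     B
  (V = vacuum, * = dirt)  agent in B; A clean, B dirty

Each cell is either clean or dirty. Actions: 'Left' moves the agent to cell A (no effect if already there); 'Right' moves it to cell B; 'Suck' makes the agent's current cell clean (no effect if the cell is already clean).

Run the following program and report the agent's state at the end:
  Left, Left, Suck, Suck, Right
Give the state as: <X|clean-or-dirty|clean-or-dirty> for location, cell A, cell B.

step 1/5 (Left): <A|clean|dirty>
step 2/5 (Left): <A|clean|dirty>
step 3/5 (Suck): <A|clean|dirty>
step 4/5 (Suck): <A|clean|dirty>
step 5/5 (Right): <B|clean|dirty>

<B|clean|dirty>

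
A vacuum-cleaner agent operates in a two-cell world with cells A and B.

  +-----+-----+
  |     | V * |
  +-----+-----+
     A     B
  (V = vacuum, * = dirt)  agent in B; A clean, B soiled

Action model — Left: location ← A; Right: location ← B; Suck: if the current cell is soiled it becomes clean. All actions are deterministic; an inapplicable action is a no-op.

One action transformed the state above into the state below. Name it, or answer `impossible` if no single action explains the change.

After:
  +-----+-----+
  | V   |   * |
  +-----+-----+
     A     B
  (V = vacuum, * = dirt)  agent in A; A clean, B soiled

try  Left: <A|clean|soiled>  ← match
try Right: <B|clean|soiled>
try  Suck: <B|clean|clean>

Left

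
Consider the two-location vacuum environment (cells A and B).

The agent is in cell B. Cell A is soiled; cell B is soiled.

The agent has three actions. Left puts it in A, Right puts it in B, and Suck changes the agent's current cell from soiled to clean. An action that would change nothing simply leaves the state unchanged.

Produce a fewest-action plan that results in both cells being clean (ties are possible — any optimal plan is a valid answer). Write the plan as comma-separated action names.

Suck, Left, Suck

t=1 Suck ⇒ loc=B A=soiled B=clean
t=2 Left ⇒ loc=A A=soiled B=clean
t=3 Suck ⇒ loc=A A=clean B=clean
min 3: Suck B + move + Suck A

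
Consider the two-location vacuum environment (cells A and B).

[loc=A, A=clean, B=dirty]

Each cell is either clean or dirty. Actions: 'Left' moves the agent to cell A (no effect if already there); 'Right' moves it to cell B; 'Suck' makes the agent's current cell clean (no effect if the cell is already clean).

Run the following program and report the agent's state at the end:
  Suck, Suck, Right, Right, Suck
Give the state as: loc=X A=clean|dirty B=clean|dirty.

1) do Suck; now loc=A A=clean B=dirty
2) do Suck; now loc=A A=clean B=dirty
3) do Right; now loc=B A=clean B=dirty
4) do Right; now loc=B A=clean B=dirty
5) do Suck; now loc=B A=clean B=clean

loc=B A=clean B=clean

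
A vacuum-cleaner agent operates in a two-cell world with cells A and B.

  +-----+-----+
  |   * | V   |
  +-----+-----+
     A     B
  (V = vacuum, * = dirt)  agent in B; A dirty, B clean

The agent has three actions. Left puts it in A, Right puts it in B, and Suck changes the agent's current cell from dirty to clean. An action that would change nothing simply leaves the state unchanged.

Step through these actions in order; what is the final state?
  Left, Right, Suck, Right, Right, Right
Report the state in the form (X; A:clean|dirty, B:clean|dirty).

1. Left → (A; A:dirty, B:clean)
2. Right → (B; A:dirty, B:clean)
3. Suck → (B; A:dirty, B:clean)
4. Right → (B; A:dirty, B:clean)
5. Right → (B; A:dirty, B:clean)
6. Right → (B; A:dirty, B:clean)

(B; A:dirty, B:clean)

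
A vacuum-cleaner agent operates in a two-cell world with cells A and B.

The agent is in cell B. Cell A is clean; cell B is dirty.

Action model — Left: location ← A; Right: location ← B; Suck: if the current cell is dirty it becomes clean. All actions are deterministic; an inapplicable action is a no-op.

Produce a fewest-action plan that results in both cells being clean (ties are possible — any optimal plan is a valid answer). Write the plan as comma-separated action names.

Suck (#1): loc=B A=clean B=clean
min 1: B is dirty, one Suck

Suck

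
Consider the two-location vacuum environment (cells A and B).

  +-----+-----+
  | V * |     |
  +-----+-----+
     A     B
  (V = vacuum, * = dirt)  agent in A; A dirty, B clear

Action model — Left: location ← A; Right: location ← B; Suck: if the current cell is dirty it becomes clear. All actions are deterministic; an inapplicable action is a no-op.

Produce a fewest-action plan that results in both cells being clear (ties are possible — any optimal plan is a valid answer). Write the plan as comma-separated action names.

Suck

1. Suck → loc=A A=clear B=clear
min 1: A is dirty, one Suck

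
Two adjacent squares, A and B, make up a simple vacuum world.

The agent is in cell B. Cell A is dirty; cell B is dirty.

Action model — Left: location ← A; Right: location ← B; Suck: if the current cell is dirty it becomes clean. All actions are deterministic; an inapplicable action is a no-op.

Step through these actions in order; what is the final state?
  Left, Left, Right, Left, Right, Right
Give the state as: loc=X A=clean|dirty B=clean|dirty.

1) do Left; now loc=A A=dirty B=dirty
2) do Left; now loc=A A=dirty B=dirty
3) do Right; now loc=B A=dirty B=dirty
4) do Left; now loc=A A=dirty B=dirty
5) do Right; now loc=B A=dirty B=dirty
6) do Right; now loc=B A=dirty B=dirty

loc=B A=dirty B=dirty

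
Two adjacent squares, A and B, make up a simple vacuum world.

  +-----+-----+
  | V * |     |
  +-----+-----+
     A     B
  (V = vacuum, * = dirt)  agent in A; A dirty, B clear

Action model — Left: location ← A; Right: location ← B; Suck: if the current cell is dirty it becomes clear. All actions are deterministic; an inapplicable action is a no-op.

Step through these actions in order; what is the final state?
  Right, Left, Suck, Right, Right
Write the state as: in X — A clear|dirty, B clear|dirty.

Right (#1): in B — A dirty, B clear
Left (#2): in A — A dirty, B clear
Suck (#3): in A — A clear, B clear
Right (#4): in B — A clear, B clear
Right (#5): in B — A clear, B clear

in B — A clear, B clear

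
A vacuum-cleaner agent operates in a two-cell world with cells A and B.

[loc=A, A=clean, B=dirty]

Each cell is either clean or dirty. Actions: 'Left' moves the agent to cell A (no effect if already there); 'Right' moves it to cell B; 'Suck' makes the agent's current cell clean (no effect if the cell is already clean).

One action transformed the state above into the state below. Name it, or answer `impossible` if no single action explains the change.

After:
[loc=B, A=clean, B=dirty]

try  Left: in A — A clean, B dirty
try Right: in B — A clean, B dirty  ← match
try  Suck: in A — A clean, B dirty

Right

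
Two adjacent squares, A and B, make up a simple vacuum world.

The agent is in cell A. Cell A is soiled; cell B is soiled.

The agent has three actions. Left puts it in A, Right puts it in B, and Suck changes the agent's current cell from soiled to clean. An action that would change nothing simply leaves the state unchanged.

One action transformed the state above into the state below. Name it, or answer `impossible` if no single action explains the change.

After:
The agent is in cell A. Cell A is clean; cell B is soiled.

try  Left: loc=A A=soiled B=soiled
try Right: loc=B A=soiled B=soiled
try  Suck: loc=A A=clean B=soiled  ← match

Suck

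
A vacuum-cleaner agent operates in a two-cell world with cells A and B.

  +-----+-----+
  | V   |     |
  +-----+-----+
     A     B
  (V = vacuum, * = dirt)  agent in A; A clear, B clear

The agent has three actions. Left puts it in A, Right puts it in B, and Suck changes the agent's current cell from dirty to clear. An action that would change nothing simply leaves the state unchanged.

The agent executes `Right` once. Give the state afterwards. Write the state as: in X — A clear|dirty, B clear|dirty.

start: in A — A clear, B clear
1. Right → in B — A clear, B clear

in B — A clear, B clear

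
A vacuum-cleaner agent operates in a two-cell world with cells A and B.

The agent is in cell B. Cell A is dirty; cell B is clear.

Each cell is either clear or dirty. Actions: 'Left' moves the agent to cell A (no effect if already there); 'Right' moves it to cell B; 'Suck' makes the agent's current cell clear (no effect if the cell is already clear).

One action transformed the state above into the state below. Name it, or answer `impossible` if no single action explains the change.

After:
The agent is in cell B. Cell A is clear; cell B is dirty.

try  Left: loc=A A=dirty B=clear
try Right: loc=B A=dirty B=clear
try  Suck: loc=B A=dirty B=clear
no single action produces the after-state

impossible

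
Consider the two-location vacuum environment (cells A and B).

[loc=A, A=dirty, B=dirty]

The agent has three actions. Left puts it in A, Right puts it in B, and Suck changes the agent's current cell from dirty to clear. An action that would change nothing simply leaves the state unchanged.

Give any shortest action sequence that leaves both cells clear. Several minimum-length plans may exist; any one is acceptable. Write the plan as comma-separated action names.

Suck, Right, Suck

1. Suck → <A|clear|dirty>
2. Right → <B|clear|dirty>
3. Suck → <B|clear|clear>
min 3: Suck A + move + Suck B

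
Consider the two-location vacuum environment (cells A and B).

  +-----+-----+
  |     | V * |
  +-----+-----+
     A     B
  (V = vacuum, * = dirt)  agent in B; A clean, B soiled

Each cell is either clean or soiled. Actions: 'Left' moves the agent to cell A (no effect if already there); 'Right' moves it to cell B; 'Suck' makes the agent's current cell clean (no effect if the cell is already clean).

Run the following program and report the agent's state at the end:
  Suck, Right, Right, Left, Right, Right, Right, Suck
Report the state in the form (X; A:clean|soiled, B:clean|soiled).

step 1/8 (Suck): (B; A:clean, B:clean)
step 2/8 (Right): (B; A:clean, B:clean)
step 3/8 (Right): (B; A:clean, B:clean)
step 4/8 (Left): (A; A:clean, B:clean)
step 5/8 (Right): (B; A:clean, B:clean)
step 6/8 (Right): (B; A:clean, B:clean)
step 7/8 (Right): (B; A:clean, B:clean)
step 8/8 (Suck): (B; A:clean, B:clean)

(B; A:clean, B:clean)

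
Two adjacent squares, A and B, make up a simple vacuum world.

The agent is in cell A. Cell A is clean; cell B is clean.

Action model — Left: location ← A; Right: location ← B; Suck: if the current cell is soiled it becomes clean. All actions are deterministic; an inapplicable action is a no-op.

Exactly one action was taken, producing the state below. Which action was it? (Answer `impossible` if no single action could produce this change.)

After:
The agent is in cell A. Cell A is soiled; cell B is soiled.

try  Left: (A; A:clean, B:clean)
try Right: (B; A:clean, B:clean)
try  Suck: (A; A:clean, B:clean)
no single action produces the after-state

impossible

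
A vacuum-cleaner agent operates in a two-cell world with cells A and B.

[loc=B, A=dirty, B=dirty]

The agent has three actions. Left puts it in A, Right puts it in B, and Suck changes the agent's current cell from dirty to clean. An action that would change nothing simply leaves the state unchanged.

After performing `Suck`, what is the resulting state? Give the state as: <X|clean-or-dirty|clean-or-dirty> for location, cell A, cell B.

<B|dirty|clean>

start: <B|dirty|dirty>
1) do Suck; now <B|dirty|clean>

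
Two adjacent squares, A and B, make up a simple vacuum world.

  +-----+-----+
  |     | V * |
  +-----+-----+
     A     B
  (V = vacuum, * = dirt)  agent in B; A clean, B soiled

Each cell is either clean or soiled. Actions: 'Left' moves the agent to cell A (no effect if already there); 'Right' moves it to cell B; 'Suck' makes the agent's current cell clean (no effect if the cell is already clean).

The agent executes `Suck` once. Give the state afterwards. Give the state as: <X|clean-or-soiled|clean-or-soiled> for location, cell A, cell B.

start: <B|clean|soiled>
t=1 Suck ⇒ <B|clean|clean>

<B|clean|clean>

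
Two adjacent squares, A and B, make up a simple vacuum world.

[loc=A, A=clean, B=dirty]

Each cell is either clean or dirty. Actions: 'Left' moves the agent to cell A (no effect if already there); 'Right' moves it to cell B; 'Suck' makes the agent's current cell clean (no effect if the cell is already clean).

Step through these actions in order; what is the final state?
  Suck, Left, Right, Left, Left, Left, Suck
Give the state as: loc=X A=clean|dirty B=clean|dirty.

loc=A A=clean B=dirty

1) do Suck; now loc=A A=clean B=dirty
2) do Left; now loc=A A=clean B=dirty
3) do Right; now loc=B A=clean B=dirty
4) do Left; now loc=A A=clean B=dirty
5) do Left; now loc=A A=clean B=dirty
6) do Left; now loc=A A=clean B=dirty
7) do Suck; now loc=A A=clean B=dirty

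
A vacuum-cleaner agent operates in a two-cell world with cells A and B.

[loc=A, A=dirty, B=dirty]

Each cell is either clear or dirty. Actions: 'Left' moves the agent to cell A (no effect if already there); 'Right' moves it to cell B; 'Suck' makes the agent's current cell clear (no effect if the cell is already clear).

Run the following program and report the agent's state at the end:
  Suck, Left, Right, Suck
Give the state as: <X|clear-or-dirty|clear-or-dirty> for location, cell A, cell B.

<B|clear|clear>

step 1/4 (Suck): <A|clear|dirty>
step 2/4 (Left): <A|clear|dirty>
step 3/4 (Right): <B|clear|dirty>
step 4/4 (Suck): <B|clear|clear>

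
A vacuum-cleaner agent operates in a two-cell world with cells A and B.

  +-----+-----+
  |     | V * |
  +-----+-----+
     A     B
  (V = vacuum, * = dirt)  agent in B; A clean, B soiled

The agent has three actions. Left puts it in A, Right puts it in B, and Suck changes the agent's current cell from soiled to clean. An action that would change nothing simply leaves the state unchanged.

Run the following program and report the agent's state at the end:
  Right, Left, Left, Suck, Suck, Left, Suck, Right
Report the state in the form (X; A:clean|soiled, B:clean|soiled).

step 1/8 (Right): (B; A:clean, B:soiled)
step 2/8 (Left): (A; A:clean, B:soiled)
step 3/8 (Left): (A; A:clean, B:soiled)
step 4/8 (Suck): (A; A:clean, B:soiled)
step 5/8 (Suck): (A; A:clean, B:soiled)
step 6/8 (Left): (A; A:clean, B:soiled)
step 7/8 (Suck): (A; A:clean, B:soiled)
step 8/8 (Right): (B; A:clean, B:soiled)

(B; A:clean, B:soiled)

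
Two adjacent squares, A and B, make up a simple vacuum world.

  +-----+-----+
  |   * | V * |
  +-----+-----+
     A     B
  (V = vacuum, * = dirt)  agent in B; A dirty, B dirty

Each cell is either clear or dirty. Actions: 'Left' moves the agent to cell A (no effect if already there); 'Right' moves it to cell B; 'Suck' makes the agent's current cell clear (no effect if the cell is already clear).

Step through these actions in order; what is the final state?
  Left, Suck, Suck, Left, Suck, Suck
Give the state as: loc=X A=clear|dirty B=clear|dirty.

1. Left → loc=A A=dirty B=dirty
2. Suck → loc=A A=clear B=dirty
3. Suck → loc=A A=clear B=dirty
4. Left → loc=A A=clear B=dirty
5. Suck → loc=A A=clear B=dirty
6. Suck → loc=A A=clear B=dirty

loc=A A=clear B=dirty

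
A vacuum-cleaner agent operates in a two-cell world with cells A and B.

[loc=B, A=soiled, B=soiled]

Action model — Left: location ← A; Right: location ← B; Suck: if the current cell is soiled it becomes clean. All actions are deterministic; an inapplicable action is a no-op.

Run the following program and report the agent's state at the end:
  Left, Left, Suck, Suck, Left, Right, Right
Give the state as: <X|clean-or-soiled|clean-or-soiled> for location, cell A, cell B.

step 1/7 (Left): <A|soiled|soiled>
step 2/7 (Left): <A|soiled|soiled>
step 3/7 (Suck): <A|clean|soiled>
step 4/7 (Suck): <A|clean|soiled>
step 5/7 (Left): <A|clean|soiled>
step 6/7 (Right): <B|clean|soiled>
step 7/7 (Right): <B|clean|soiled>

<B|clean|soiled>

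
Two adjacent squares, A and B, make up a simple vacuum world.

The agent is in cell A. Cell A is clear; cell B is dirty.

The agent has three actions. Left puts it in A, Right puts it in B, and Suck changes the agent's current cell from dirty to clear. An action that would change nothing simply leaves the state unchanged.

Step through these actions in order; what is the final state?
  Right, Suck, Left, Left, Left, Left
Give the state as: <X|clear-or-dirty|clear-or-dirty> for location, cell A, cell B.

<A|clear|clear>

Right (#1): <B|clear|dirty>
Suck (#2): <B|clear|clear>
Left (#3): <A|clear|clear>
Left (#4): <A|clear|clear>
Left (#5): <A|clear|clear>
Left (#6): <A|clear|clear>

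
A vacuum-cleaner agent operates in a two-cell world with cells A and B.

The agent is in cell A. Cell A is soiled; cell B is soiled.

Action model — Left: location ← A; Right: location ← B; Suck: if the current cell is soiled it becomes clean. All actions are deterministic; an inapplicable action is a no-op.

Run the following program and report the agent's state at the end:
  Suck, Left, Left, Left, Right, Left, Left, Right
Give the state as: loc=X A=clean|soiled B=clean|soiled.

loc=B A=clean B=soiled

1) do Suck; now loc=A A=clean B=soiled
2) do Left; now loc=A A=clean B=soiled
3) do Left; now loc=A A=clean B=soiled
4) do Left; now loc=A A=clean B=soiled
5) do Right; now loc=B A=clean B=soiled
6) do Left; now loc=A A=clean B=soiled
7) do Left; now loc=A A=clean B=soiled
8) do Right; now loc=B A=clean B=soiled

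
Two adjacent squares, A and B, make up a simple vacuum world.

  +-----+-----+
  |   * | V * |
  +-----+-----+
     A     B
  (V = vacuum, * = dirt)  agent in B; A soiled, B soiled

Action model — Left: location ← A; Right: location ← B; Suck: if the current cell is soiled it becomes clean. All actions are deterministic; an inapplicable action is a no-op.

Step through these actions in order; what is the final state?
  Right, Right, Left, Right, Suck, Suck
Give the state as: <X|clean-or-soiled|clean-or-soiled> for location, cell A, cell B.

[1] after Right: <B|soiled|soiled>
[2] after Right: <B|soiled|soiled>
[3] after Left: <A|soiled|soiled>
[4] after Right: <B|soiled|soiled>
[5] after Suck: <B|soiled|clean>
[6] after Suck: <B|soiled|clean>

<B|soiled|clean>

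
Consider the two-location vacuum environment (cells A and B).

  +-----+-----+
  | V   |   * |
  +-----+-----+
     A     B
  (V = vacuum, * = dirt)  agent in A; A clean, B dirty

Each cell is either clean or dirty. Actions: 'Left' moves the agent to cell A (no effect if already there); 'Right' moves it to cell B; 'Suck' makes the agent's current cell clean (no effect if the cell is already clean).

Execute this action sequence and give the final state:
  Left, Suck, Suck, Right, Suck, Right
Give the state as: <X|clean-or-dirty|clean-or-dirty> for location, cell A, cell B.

1. Left → <A|clean|dirty>
2. Suck → <A|clean|dirty>
3. Suck → <A|clean|dirty>
4. Right → <B|clean|dirty>
5. Suck → <B|clean|clean>
6. Right → <B|clean|clean>

<B|clean|clean>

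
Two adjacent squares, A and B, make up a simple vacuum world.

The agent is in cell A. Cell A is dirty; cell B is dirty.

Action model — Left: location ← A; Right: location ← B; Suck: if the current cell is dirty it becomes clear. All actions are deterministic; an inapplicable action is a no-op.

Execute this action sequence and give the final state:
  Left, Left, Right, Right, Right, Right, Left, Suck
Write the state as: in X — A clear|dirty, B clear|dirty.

in A — A clear, B dirty

1. Left → in A — A dirty, B dirty
2. Left → in A — A dirty, B dirty
3. Right → in B — A dirty, B dirty
4. Right → in B — A dirty, B dirty
5. Right → in B — A dirty, B dirty
6. Right → in B — A dirty, B dirty
7. Left → in A — A dirty, B dirty
8. Suck → in A — A clear, B dirty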